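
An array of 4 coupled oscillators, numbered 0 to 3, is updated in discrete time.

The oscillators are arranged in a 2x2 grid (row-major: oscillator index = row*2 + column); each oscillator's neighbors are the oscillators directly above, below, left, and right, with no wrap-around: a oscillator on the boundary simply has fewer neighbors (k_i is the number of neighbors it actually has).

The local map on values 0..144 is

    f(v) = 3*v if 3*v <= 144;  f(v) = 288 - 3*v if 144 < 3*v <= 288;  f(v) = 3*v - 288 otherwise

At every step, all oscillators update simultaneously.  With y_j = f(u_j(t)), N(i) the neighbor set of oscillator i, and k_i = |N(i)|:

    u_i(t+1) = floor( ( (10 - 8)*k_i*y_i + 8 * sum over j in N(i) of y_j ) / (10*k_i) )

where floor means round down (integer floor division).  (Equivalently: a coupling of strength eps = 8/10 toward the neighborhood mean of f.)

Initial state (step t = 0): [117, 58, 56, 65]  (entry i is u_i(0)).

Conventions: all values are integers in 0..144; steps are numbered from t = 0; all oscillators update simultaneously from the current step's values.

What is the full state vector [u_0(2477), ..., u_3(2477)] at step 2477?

Simulating step by step:
t=0: [117, 58, 56, 65]
t=1: [106, 85, 86, 112]
t=2: [31, 37, 37, 34]
t=3: [107, 100, 100, 109]
t=4: [16, 31, 31, 17]
t=5: [84, 58, 58, 84]
t=6: [98, 51, 51, 98]
t=7: [109, 31, 31, 109]
t=8: [82, 49, 49, 82]
t=9: [121, 61, 61, 121]
t=10: [99, 81, 81, 99]
t=11: [37, 16, 16, 37]
t=12: [60, 98, 98, 60]
t=13: [26, 87, 87, 26]
t=14: [37, 67, 67, 37]
t=15: [91, 106, 106, 91]
t=16: [27, 18, 18, 27]
t=17: [59, 75, 75, 59]
t=18: [72, 101, 101, 72]
t=19: [26, 60, 60, 26]
t=20: [102, 84, 84, 102]
t=21: [32, 21, 21, 32]
t=22: [69, 89, 89, 69]
t=23: [33, 69, 69, 33]
t=24: [84, 95, 95, 84]
t=25: [9, 29, 29, 9]
t=26: [75, 39, 39, 75]
t=27: [106, 73, 73, 106]
t=28: [61, 37, 37, 61]
t=29: [109, 106, 106, 109]
t=30: [31, 37, 37, 31]
t=31: [107, 96, 96, 107]
t=32: [6, 26, 26, 6]
t=33: [66, 30, 30, 66]
t=34: [90, 90, 90, 90]
t=35: [18, 18, 18, 18]
t=36: [54, 54, 54, 54]
t=37: [126, 126, 126, 126]
t=38: [90, 90, 90, 90]

Answer: [126, 126, 126, 126]
Key observation: The state at step 34, [90, 90, 90, 90], reappears at step 38: the system is in a cycle of period 4 from step 34 on.  Therefore the state at step 2477 equals the state at step 34 + ((2477 - 34) mod 4) = 37, which is [126, 126, 126, 126].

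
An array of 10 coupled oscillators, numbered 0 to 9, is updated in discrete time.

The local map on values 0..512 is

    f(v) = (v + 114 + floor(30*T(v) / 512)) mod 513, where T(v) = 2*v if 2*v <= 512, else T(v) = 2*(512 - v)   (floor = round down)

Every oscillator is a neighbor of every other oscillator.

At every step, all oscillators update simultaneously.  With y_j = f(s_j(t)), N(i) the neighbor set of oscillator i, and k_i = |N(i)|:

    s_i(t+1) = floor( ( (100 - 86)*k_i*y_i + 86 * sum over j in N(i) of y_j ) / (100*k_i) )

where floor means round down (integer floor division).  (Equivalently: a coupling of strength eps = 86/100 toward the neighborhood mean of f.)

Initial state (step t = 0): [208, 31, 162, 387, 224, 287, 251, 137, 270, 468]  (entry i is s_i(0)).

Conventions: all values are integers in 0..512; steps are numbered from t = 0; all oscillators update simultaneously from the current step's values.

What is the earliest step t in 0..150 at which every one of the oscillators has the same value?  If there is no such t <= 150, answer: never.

Simulating step by step:
t=0: [208, 31, 162, 387, 224, 287, 251, 137, 270, 468]  (not all equal)
t=1: [276, 267, 273, 260, 276, 279, 278, 272, 278, 263]  (not all equal)
t=2: [414, 413, 413, 413, 414, 414, 414, 413, 414, 413]  (not all equal)
t=3: [25, 25, 25, 25, 25, 25, 25, 25, 25, 25]  (all equal)

Answer: 3
Key observation: Synchronization is absorbing here: once all oscillators are equal they stay equal, and step 3 is the first all-equal step.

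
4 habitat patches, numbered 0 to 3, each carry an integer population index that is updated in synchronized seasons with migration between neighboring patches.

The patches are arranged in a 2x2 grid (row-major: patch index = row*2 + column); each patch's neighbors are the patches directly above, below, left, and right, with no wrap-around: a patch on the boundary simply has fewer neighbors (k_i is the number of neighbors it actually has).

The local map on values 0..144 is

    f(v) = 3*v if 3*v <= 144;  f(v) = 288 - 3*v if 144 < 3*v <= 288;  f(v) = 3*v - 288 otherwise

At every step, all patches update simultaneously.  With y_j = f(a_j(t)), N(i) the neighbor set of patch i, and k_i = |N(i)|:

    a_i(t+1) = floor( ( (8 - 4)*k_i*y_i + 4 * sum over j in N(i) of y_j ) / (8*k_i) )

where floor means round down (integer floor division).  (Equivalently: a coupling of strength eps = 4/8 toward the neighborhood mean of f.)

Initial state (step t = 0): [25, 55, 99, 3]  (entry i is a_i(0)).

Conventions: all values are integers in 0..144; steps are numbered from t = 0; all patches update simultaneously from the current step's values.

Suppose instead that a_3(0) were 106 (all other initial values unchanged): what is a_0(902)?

Simulating step by step:
t=0: [25, 55, 99, 106]
t=1: [70, 87, 30, 48]
t=2: [68, 69, 100, 101]
t=3: [65, 65, 30, 30]
t=4: [92, 92, 90, 90]
t=5: [13, 13, 16, 16]
t=6: [41, 41, 45, 45]
t=7: [126, 126, 132, 132]
t=8: [94, 94, 103, 103]
t=9: [9, 9, 17, 17]
t=10: [33, 33, 45, 45]
t=11: [108, 108, 126, 126]
t=12: [49, 49, 76, 76]
t=13: [120, 120, 80, 80]
t=14: [66, 66, 54, 54]
t=15: [99, 99, 117, 117]
t=16: [22, 22, 49, 49]
t=17: [84, 84, 122, 122]
t=18: [46, 46, 67, 67]
t=19: [125, 125, 99, 99]
t=20: [67, 67, 28, 28]
t=21: [86, 86, 84, 84]
t=22: [31, 31, 34, 34]
t=23: [95, 95, 99, 99]
t=24: [4, 4, 7, 7]
t=25: [14, 14, 18, 18]
t=26: [45, 45, 51, 51]
t=27: [135, 135, 135, 135]
t=28: [117, 117, 117, 117]
t=29: [63, 63, 63, 63]
t=30: [99, 99, 99, 99]
t=31: [9, 9, 9, 9]
t=32: [27, 27, 27, 27]
t=33: [81, 81, 81, 81]
t=34: [45, 45, 45, 45]
t=35: [135, 135, 135, 135]

Answer: a_0(902) = 99
Key observation: The state at step 27, [135, 135, 135, 135], reappears at step 35: the system is in a cycle of period 8 from step 27 on.  Therefore the state at step 902 equals the state at step 27 + ((902 - 27) mod 8) = 30, which is [99, 99, 99, 99].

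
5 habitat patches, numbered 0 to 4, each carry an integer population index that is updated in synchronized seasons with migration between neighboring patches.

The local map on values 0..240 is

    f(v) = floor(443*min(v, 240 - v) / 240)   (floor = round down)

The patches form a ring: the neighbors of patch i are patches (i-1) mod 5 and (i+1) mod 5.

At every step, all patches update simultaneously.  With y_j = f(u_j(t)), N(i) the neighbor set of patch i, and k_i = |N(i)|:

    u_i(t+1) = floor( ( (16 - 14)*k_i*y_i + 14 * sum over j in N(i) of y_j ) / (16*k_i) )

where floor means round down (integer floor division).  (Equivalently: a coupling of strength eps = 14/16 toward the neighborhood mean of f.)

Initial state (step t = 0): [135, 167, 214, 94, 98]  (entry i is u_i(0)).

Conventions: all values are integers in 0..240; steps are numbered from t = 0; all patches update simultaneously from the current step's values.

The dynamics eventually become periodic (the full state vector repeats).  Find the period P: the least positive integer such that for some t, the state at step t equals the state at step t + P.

Simulating step by step:
t=0: [135, 167, 214, 94, 98]
t=1: [161, 121, 140, 120, 182]
t=2: [160, 171, 215, 154, 173]
t=3: [127, 100, 130, 93, 148]
t=4: [180, 202, 180, 184, 186]
t=5: [87, 105, 89, 104, 105]
t=6: [188, 165, 188, 180, 177]
t=7: [123, 100, 120, 106, 104]
t=8: [190, 213, 193, 204, 203]
t=9: [62, 84, 61, 75, 77]
t=10: [144, 118, 142, 128, 128]
t=11: [207, 183, 207, 194, 193]
t=12: [91, 65, 90, 74, 73]
t=13: [131, 160, 132, 148, 149]
t=14: [162, 193, 163, 181, 182]
t=15: [102, 135, 102, 122, 123]
t=16: [202, 188, 202, 203, 204]
t=17: [79, 73, 80, 68, 68]
t=18: [131, 144, 131, 134, 133]
t=19: [188, 198, 187, 198, 197]
t=20: [80, 93, 79, 86, 85]
t=21: [161, 149, 162, 151, 152]
t=22: [162, 146, 162, 153, 155]
t=23: [161, 146, 163, 150, 152]
t=24: [164, 147, 166, 153, 156]
t=25: [160, 142, 161, 147, 150]
t=26: [169, 150, 171, 157, 159]
t=27: [154, 133, 155, 139, 142]
t=28: [184, 162, 187, 170, 173]
t=29: [129, 105, 131, 112, 116]
t=30: [203, 201, 199, 207, 206]
t=31: [66, 71, 66, 67, 63]
t=32: [123, 122, 126, 119, 121]
t=33: [217, 213, 217, 215, 217]
t=34: [45, 42, 46, 42, 43]
t=35: [78, 82, 77, 80, 79]
t=36: [147, 143, 148, 143, 145]
t=37: [176, 171, 177, 172, 175]
t=38: [122, 118, 124, 118, 121]
t=39: [217, 215, 216, 216, 217]
t=40: [43, 43, 44, 43, 42]
t=41: [78, 79, 79, 79, 78]
t=42: [143, 144, 145, 144, 143]
t=43: [178, 177, 176, 177, 178]
t=44: [114, 116, 116, 116, 114]
t=45: [211, 212, 214, 212, 211]
t=46: [52, 50, 50, 50, 52]
t=47: [93, 93, 92, 93, 93]
t=48: [171, 170, 170, 170, 171]
t=49: [127, 128, 129, 128, 127]
t=50: [207, 206, 205, 206, 207]
t=51: [60, 62, 62, 62, 60]
t=52: [111, 112, 114, 112, 111]
t=53: [204, 206, 206, 206, 204]
t=54: [64, 63, 62, 63, 64]
t=55: [117, 116, 115, 116, 117]
t=56: [214, 213, 213, 213, 214]
t=57: [47, 48, 49, 48, 47]
t=58: [86, 88, 88, 88, 86]
t=59: [159, 160, 162, 160, 159]
t=60: [148, 146, 146, 146, 148]
t=61: [170, 171, 173, 171, 170]
t=62: [128, 126, 126, 126, 128]
t=63: [207, 208, 210, 208, 207]
t=64: [59, 57, 58, 57, 59]
t=65: [106, 107, 105, 107, 106]
t=66: [195, 194, 196, 194, 195]
t=67: [83, 82, 83, 82, 83]
t=68: [152, 152, 151, 152, 152]
t=69: [162, 162, 162, 162, 162]
t=70: [143, 143, 143, 143, 143]
t=71: [179, 179, 179, 179, 179]
t=72: [112, 112, 112, 112, 112]
t=73: [206, 206, 206, 206, 206]
t=74: [62, 62, 62, 62, 62]
t=75: [114, 114, 114, 114, 114]
t=76: [210, 210, 210, 210, 210]
t=77: [55, 55, 55, 55, 55]
t=78: [101, 101, 101, 101, 101]
t=79: [186, 186, 186, 186, 186]
t=80: [99, 99, 99, 99, 99]
t=81: [182, 182, 182, 182, 182]
t=82: [107, 107, 107, 107, 107]
t=83: [197, 197, 197, 197, 197]
t=84: [79, 79, 79, 79, 79]
t=85: [145, 145, 145, 145, 145]
t=86: [175, 175, 175, 175, 175]
t=87: [119, 119, 119, 119, 119]
t=88: [219, 219, 219, 219, 219]
t=89: [38, 38, 38, 38, 38]
t=90: [70, 70, 70, 70, 70]
t=91: [129, 129, 129, 129, 129]
t=92: [204, 204, 204, 204, 204]
t=93: [66, 66, 66, 66, 66]
t=94: [121, 121, 121, 121, 121]
t=95: [219, 219, 219, 219, 219]

Answer: 7
Key observation: The state at step 88, [219, 219, 219, 219, 219], reappears at step 95 — and no state repeats earlier — so the cycle the system enters has period 7.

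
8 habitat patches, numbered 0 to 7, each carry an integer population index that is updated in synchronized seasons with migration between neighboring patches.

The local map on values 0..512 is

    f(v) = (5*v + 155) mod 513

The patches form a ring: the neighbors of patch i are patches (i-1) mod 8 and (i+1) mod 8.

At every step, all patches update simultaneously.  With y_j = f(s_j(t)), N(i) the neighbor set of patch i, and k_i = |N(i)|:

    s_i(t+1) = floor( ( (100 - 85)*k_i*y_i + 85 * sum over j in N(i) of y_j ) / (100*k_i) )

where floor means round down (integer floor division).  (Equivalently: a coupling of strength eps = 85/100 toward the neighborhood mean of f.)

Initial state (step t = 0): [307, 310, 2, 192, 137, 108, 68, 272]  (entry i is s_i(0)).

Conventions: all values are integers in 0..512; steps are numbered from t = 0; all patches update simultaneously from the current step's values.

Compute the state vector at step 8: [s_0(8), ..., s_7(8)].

Simulating step by step:
t=0: [307, 310, 2, 192, 137, 108, 68, 272]
t=1: [301, 159, 133, 222, 164, 376, 359, 347]
t=2: [353, 247, 333, 362, 381, 445, 421, 278]
t=3: [214, 335, 377, 186, 321, 141, 173, 251]
t=4: [316, 341, 223, 315, 205, 361, 386, 357]
t=5: [336, 235, 254, 197, 283, 142, 354, 157]
t=6: [355, 340, 237, 199, 202, 230, 388, 353]
t=7: [354, 347, 234, 211, 192, 119, 286, 241]
t=8: [349, 343, 272, 192, 192, 92, 249, 233]

Answer: [349, 343, 272, 192, 192, 92, 249, 233]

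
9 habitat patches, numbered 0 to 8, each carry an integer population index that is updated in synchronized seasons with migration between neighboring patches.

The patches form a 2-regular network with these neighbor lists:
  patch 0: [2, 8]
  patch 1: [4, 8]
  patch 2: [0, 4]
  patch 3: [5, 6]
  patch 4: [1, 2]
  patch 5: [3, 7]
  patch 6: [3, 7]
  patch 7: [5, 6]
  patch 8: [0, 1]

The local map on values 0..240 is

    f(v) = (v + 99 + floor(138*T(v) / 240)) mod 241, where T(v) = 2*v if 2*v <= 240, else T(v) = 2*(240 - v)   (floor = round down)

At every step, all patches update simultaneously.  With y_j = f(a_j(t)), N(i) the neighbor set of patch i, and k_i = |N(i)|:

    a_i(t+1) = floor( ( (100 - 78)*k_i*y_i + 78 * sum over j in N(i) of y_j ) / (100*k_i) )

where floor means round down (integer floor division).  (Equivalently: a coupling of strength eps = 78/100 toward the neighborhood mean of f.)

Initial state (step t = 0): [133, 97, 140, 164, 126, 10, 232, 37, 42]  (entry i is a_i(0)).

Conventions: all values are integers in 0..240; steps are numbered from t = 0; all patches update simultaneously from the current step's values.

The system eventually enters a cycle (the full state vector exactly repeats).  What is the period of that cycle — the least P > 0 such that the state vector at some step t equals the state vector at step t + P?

Answer: 23
Key observation: The state at step 18, [107, 107, 107, 107, 107, 107, 107, 107, 107], reappears at step 41 — and no state repeats earlier — so the cycle the system enters has period 23.

Derivation:
t=0: [133, 97, 140, 164, 126, 10, 232, 37, 42]
t=1: [142, 133, 114, 109, 95, 138, 133, 124, 111]
t=2: [102, 86, 90, 108, 98, 105, 105, 113, 109]
t=3: [72, 71, 67, 84, 51, 92, 92, 86, 66]
t=4: [97, 176, 86, 51, 50, 43, 43, 52, 61]
t=5: [120, 193, 115, 194, 103, 205, 205, 195, 118]
t=6: [109, 97, 99, 103, 99, 103, 103, 103, 110]
t=7: [84, 78, 78, 79, 68, 79, 79, 79, 82]
t=8: [31, 20, 21, 27, 20, 27, 27, 27, 32]
t=9: [157, 151, 151, 157, 142, 157, 157, 157, 156]
t=10: [110, 111, 111, 110, 111, 110, 110, 110, 110]
t=11: [94, 95, 95, 94, 96, 94, 94, 94, 94]
t=12: [60, 62, 62, 60, 62, 60, 60, 60, 60]
t=13: [229, 230, 230, 228, 232, 228, 228, 228, 229]
t=14: [99, 99, 99, 99, 99, 99, 99, 99, 99]
t=15: [70, 70, 70, 70, 70, 70, 70, 70, 70]
t=16: [8, 8, 8, 8, 8, 8, 8, 8, 8]
t=17: [116, 116, 116, 116, 116, 116, 116, 116, 116]
t=18: [107, 107, 107, 107, 107, 107, 107, 107, 107]
t=19: [88, 88, 88, 88, 88, 88, 88, 88, 88]
t=20: [47, 47, 47, 47, 47, 47, 47, 47, 47]
t=21: [200, 200, 200, 200, 200, 200, 200, 200, 200]
t=22: [104, 104, 104, 104, 104, 104, 104, 104, 104]
t=23: [81, 81, 81, 81, 81, 81, 81, 81, 81]
t=24: [32, 32, 32, 32, 32, 32, 32, 32, 32]
t=25: [167, 167, 167, 167, 167, 167, 167, 167, 167]
t=26: [108, 108, 108, 108, 108, 108, 108, 108, 108]
t=27: [90, 90, 90, 90, 90, 90, 90, 90, 90]
t=28: [51, 51, 51, 51, 51, 51, 51, 51, 51]
t=29: [208, 208, 208, 208, 208, 208, 208, 208, 208]
t=30: [102, 102, 102, 102, 102, 102, 102, 102, 102]
t=31: [77, 77, 77, 77, 77, 77, 77, 77, 77]
t=32: [23, 23, 23, 23, 23, 23, 23, 23, 23]
t=33: [148, 148, 148, 148, 148, 148, 148, 148, 148]
t=34: [111, 111, 111, 111, 111, 111, 111, 111, 111]
t=35: [96, 96, 96, 96, 96, 96, 96, 96, 96]
t=36: [64, 64, 64, 64, 64, 64, 64, 64, 64]
t=37: [236, 236, 236, 236, 236, 236, 236, 236, 236]
t=38: [98, 98, 98, 98, 98, 98, 98, 98, 98]
t=39: [68, 68, 68, 68, 68, 68, 68, 68, 68]
t=40: [4, 4, 4, 4, 4, 4, 4, 4, 4]
t=41: [107, 107, 107, 107, 107, 107, 107, 107, 107]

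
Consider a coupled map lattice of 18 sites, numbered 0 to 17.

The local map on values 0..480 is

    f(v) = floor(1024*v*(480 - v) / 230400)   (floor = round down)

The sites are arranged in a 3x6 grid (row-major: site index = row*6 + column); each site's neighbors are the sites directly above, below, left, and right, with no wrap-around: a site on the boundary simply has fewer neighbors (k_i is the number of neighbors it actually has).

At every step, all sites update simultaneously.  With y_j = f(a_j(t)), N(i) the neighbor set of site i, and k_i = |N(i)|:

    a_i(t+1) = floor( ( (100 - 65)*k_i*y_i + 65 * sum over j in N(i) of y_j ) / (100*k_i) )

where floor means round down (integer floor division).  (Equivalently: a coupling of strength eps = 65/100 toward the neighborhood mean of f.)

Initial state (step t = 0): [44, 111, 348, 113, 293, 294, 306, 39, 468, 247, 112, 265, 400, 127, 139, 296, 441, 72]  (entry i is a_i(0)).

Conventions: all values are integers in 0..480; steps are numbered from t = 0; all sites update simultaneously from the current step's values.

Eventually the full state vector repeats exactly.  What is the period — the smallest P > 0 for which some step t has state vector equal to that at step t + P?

Answer: 1
Key observation: The state at step 4, [255, 255, 255, 255, 255, 255, 255, 255, 255, 255, 255, 255, 255, 255, 255, 255, 255, 255], reappears at step 5 — and no state repeats earlier — so the cycle the system enters has period 1.

Derivation:
t=0: [44, 111, 348, 113, 293, 294, 306, 39, 468, 247, 112, 265, 400, 127, 139, 296, 441, 72]
t=1: [165, 142, 155, 216, 217, 246, 148, 130, 129, 192, 198, 209, 191, 162, 174, 201, 146, 152]
t=2: [220, 216, 222, 244, 252, 253, 223, 210, 217, 240, 243, 244, 230, 227, 229, 238, 231, 229]
t=3: [253, 253, 253, 255, 255, 255, 253, 253, 253, 255, 255, 255, 254, 254, 254, 255, 255, 255]
t=4: [255, 255, 255, 255, 255, 255, 255, 255, 255, 255, 255, 255, 255, 255, 255, 255, 255, 255]
t=5: [255, 255, 255, 255, 255, 255, 255, 255, 255, 255, 255, 255, 255, 255, 255, 255, 255, 255]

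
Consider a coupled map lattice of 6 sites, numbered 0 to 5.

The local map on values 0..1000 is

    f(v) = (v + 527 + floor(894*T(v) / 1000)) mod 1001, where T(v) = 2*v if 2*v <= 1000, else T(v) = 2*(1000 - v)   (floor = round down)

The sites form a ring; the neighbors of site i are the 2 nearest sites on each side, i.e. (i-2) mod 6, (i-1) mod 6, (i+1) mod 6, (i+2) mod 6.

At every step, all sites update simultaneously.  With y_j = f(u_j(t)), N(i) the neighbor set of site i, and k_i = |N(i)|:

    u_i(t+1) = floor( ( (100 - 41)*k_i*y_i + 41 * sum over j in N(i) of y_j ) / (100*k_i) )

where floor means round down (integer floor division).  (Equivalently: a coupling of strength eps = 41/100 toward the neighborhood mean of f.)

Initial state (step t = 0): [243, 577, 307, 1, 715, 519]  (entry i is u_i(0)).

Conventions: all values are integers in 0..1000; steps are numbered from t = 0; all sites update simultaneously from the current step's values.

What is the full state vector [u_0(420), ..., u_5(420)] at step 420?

Answer: [735, 735, 735, 735, 735, 735]
Key observation: The state at step 15, [734, 734, 734, 734, 734, 734], reappears at step 17: the system is in a cycle of period 2 from step 15 on.  Therefore the state at step 420 equals the state at step 15 + ((420 - 15) mod 2) = 16, which is [735, 735, 735, 735, 735, 735].

Derivation:
t=0: [243, 577, 307, 1, 715, 519]
t=1: [416, 713, 464, 608, 649, 773]
t=2: [719, 755, 798, 807, 784, 730]
t=3: [731, 716, 695, 690, 702, 726]
t=4: [743, 750, 761, 763, 757, 746]
t=5: [724, 721, 716, 715, 718, 723]
t=6: [744, 745, 747, 748, 747, 745]
t=7: [726, 725, 725, 724, 725, 725]
t=8: [741, 742, 742, 742, 742, 742]
t=9: [729, 729, 729, 729, 729, 729]
t=10: [739, 739, 739, 739, 739, 739]
t=11: [731, 731, 731, 731, 731, 731]
t=12: [737, 737, 737, 737, 737, 737]
t=13: [733, 733, 733, 733, 733, 733]
t=14: [736, 736, 736, 736, 736, 736]
t=15: [734, 734, 734, 734, 734, 734]
t=16: [735, 735, 735, 735, 735, 735]
t=17: [734, 734, 734, 734, 734, 734]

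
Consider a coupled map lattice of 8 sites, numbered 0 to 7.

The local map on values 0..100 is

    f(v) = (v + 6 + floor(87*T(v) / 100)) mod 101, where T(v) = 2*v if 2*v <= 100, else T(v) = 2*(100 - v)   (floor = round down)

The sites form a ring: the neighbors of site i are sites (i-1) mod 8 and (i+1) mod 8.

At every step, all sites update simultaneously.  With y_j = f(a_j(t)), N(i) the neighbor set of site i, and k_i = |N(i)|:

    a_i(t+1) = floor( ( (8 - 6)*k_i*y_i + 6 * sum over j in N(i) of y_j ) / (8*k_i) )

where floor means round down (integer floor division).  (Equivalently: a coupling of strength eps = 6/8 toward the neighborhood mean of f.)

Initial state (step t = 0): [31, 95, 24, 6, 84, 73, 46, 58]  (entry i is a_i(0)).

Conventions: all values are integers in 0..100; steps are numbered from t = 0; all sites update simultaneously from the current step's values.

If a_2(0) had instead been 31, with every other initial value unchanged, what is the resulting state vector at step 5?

Simulating step by step:
t=0: [31, 95, 31, 6, 84, 73, 46, 58]
t=1: [39, 69, 33, 45, 21, 23, 30, 54]
t=2: [27, 46, 44, 66, 52, 73, 62, 46]
t=3: [43, 46, 29, 31, 30, 33, 28, 49]
t=4: [31, 47, 66, 87, 91, 87, 71, 48]
t=5: [48, 53, 25, 18, 13, 17, 25, 52]

Answer: [48, 53, 25, 18, 13, 17, 25, 52]
Key observation: This trace re-runs the system from the modified initial state.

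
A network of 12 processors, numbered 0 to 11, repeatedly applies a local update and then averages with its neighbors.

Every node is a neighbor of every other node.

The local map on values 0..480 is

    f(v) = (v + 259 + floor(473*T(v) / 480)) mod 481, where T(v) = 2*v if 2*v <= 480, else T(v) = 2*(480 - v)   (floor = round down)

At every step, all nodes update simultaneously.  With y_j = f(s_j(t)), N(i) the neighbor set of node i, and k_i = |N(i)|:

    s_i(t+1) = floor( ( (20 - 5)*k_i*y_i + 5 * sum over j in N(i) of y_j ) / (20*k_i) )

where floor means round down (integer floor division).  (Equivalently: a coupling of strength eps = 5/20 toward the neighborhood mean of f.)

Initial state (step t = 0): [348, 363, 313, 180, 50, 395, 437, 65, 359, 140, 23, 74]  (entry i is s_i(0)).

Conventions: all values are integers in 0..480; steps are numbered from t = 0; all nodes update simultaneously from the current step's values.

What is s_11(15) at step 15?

Answer: s_11(15) = 380

Derivation:
t=0: [348, 363, 313, 180, 50, 395, 437, 65, 359, 140, 23, 74]
t=1: [379, 368, 404, 326, 395, 346, 316, 427, 371, 239, 336, 446]
t=2: [349, 356, 331, 386, 337, 372, 393, 315, 354, 95, 379, 301]
t=3: [376, 371, 389, 350, 384, 360, 345, 400, 373, 140, 355, 410]
t=4: [354, 358, 346, 373, 349, 366, 377, 338, 357, 234, 370, 330]
t=5: [381, 378, 387, 367, 385, 372, 364, 392, 379, 449, 369, 398]
t=6: [352, 355, 348, 362, 349, 358, 364, 344, 354, 304, 360, 340]
t=7: [382, 380, 385, 375, 384, 378, 373, 388, 381, 416, 376, 390]
t=8: [352, 353, 350, 356, 350, 355, 358, 348, 353, 328, 356, 346]
t=9: [382, 381, 383, 379, 383, 380, 378, 385, 381, 399, 379, 386]
t=10: [352, 353, 352, 354, 352, 354, 355, 350, 353, 340, 354, 349]
t=11: [382, 381, 382, 380, 382, 380, 379, 383, 381, 390, 380, 384]
t=12: [353, 353, 353, 354, 353, 354, 355, 352, 353, 347, 354, 351]
t=13: [381, 381, 381, 380, 381, 380, 379, 381, 381, 385, 380, 382]
t=14: [354, 354, 354, 354, 354, 354, 355, 354, 354, 351, 354, 353]
t=15: [380, 380, 380, 380, 380, 380, 379, 380, 380, 382, 380, 380]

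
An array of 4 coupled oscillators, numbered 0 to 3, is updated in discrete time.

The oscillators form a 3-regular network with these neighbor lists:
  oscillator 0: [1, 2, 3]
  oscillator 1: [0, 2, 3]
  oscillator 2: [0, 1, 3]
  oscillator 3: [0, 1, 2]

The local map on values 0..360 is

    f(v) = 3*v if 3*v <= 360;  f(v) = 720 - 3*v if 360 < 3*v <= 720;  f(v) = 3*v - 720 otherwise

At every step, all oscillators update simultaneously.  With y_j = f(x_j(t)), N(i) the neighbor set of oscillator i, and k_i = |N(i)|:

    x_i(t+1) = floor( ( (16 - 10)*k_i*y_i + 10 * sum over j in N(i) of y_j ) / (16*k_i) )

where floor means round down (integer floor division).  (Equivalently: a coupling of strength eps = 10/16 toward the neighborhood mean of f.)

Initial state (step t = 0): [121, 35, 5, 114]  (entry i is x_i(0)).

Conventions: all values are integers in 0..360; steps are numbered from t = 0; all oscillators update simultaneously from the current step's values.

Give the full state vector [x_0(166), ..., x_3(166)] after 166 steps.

Simulating step by step:
t=0: [121, 35, 5, 114]
t=1: [230, 188, 173, 227]
t=2: [93, 114, 122, 95]
t=3: [309, 319, 321, 310]
t=4: [221, 226, 227, 221]
t=5: [50, 47, 47, 50]
t=6: [146, 144, 144, 146]
t=7: [284, 285, 285, 284]
t=8: [133, 133, 133, 133]
t=9: [321, 321, 321, 321]
t=10: [243, 243, 243, 243]
t=11: [9, 9, 9, 9]
t=12: [27, 27, 27, 27]
t=13: [81, 81, 81, 81]
t=14: [243, 243, 243, 243]

Answer: [243, 243, 243, 243]
Key observation: The state at step 10, [243, 243, 243, 243], reappears at step 14: the system is in a cycle of period 4 from step 10 on.  Therefore the state at step 166 equals the state at step 10 + ((166 - 10) mod 4) = 10, which is [243, 243, 243, 243].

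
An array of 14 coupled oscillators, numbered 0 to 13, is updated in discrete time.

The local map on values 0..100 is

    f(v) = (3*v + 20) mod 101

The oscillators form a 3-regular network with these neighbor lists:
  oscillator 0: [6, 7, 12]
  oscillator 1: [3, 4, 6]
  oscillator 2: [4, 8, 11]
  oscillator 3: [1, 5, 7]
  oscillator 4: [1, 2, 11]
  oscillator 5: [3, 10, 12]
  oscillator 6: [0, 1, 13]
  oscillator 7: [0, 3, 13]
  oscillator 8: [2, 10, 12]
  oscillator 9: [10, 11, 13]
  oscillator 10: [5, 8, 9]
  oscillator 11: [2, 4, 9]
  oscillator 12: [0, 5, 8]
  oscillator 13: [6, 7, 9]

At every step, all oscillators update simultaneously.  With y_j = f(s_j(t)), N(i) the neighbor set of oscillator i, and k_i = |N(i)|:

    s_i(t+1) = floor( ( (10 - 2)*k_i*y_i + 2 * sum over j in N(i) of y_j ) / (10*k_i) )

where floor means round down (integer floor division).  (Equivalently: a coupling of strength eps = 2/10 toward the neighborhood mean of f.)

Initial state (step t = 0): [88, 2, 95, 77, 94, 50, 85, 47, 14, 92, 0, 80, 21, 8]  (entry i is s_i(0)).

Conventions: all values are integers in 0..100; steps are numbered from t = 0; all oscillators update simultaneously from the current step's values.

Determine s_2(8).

Simulating step by step:
t=0: [88, 2, 95, 77, 94, 50, 85, 47, 14, 92, 0, 80, 21, 8]
t=1: [80, 35, 16, 49, 85, 65, 68, 59, 56, 83, 31, 59, 80, 50]
t=2: [58, 29, 71, 61, 70, 19, 27, 89, 78, 65, 20, 90, 56, 67]
t=3: [85, 6, 36, 12, 30, 72, 7, 75, 54, 22, 73, 75, 84, 21]
t=4: [68, 37, 30, 52, 14, 38, 45, 48, 73, 79, 43, 42, 68, 77]
t=5: [26, 36, 16, 68, 55, 36, 49, 60, 34, 53, 46, 44, 23, 50]
t=6: [95, 33, 64, 27, 76, 32, 65, 91, 31, 74, 54, 56, 80, 71]
t=7: [12, 18, 17, 8, 44, 21, 13, 75, 19, 45, 69, 76, 48, 34]
t=8: [55, 69, 68, 48, 53, 75, 57, 42, 72, 49, 34, 48, 64, 27]

Answer: s_2(8) = 68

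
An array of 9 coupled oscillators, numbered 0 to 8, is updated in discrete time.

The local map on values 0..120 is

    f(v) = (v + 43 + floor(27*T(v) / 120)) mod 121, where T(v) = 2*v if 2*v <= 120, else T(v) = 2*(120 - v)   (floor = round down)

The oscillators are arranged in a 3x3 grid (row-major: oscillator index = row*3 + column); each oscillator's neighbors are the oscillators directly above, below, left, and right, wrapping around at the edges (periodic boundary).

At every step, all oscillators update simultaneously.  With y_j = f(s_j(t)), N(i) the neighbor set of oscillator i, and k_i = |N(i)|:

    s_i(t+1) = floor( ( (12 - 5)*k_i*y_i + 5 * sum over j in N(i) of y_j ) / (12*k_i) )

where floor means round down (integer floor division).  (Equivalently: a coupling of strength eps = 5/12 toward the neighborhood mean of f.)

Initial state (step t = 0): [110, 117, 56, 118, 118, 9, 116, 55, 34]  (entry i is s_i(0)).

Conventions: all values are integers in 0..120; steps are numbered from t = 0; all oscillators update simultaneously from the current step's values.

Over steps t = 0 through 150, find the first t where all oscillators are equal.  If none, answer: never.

Simulating step by step:
t=0: [110, 117, 56, 118, 118, 9, 116, 55, 34]  (not all equal)
t=1: [33, 31, 25, 41, 37, 50, 40, 22, 63]  (not all equal)
t=2: [90, 86, 77, 101, 95, 96, 87, 73, 44]  (not all equal)
t=3: [24, 22, 29, 28, 26, 35, 31, 28, 70]  (not all equal)
t=4: [79, 77, 76, 83, 81, 81, 77, 74, 44]  (not all equal)
t=5: [18, 18, 26, 20, 19, 28, 27, 26, 69]  (not all equal)
t=6: [71, 71, 71, 73, 72, 72, 72, 71, 41]  (not all equal)
t=7: [15, 15, 24, 15, 15, 24, 24, 24, 65]  (not all equal)
t=8: [66, 66, 67, 66, 66, 67, 67, 67, 38]  (not all equal)
t=9: [12, 12, 20, 12, 12, 20, 20, 20, 62]  (not all equal)
t=10: [62, 62, 63, 62, 62, 63, 63, 63, 35]  (not all equal)
t=11: [10, 10, 18, 10, 10, 18, 18, 18, 58]  (not all equal)
t=12: [59, 59, 59, 59, 59, 59, 59, 59, 32]  (not all equal)
t=13: [7, 7, 15, 7, 7, 15, 15, 15, 54]  (not all equal)
t=14: [55, 55, 55, 55, 55, 55, 55, 55, 26]  (not all equal)
t=15: [1, 1, 9, 1, 1, 9, 9, 9, 47]  (not all equal)
t=16: [46, 46, 59, 46, 46, 59, 59, 59, 88]  (not all equal)
t=17: [87, 87, 30, 87, 87, 30, 30, 30, 16]  (not all equal)
t=18: [36, 36, 70, 36, 36, 70, 70, 70, 74]  (not all equal)
t=19: [78, 78, 31, 78, 78, 31, 31, 31, 15]  (not all equal)
t=20: [32, 32, 70, 32, 32, 70, 70, 70, 73]  (not all equal)
t=21: [73, 73, 29, 73, 73, 29, 29, 29, 15]  (not all equal)
t=22: [30, 30, 68, 30, 30, 68, 68, 68, 72]  (not all equal)
t=23: [70, 70, 28, 70, 70, 28, 28, 28, 14]  (not all equal)
t=24: [28, 28, 66, 28, 28, 66, 66, 66, 71]  (not all equal)
t=25: [68, 68, 27, 68, 68, 27, 27, 27, 13]  (not all equal)
t=26: [27, 27, 65, 27, 27, 65, 65, 65, 69]  (not all equal)
t=27: [67, 67, 26, 67, 67, 26, 26, 26, 12]  (not all equal)
t=28: [26, 26, 63, 26, 26, 63, 63, 63, 68]  (not all equal)
t=29: [65, 65, 24, 65, 65, 24, 24, 24, 11]  (not all equal)
t=30: [24, 24, 61, 24, 24, 61, 61, 61, 65]  (not all equal)
t=31: [62, 62, 23, 62, 62, 23, 23, 23, 10]  (not all equal)
t=32: [23, 23, 60, 23, 23, 60, 60, 60, 64]  (not all equal)
t=33: [62, 62, 23, 62, 62, 23, 23, 23, 10]  (not all equal)

Answer: never
Key observation: The state at step 31 reappears at step 33 — the system is in a cycle of period 2 from step 31 on.  No step 0..33 is synchronized, and the cycle repeats forever, so no step up to 150 (or ever) has all oscillators equal.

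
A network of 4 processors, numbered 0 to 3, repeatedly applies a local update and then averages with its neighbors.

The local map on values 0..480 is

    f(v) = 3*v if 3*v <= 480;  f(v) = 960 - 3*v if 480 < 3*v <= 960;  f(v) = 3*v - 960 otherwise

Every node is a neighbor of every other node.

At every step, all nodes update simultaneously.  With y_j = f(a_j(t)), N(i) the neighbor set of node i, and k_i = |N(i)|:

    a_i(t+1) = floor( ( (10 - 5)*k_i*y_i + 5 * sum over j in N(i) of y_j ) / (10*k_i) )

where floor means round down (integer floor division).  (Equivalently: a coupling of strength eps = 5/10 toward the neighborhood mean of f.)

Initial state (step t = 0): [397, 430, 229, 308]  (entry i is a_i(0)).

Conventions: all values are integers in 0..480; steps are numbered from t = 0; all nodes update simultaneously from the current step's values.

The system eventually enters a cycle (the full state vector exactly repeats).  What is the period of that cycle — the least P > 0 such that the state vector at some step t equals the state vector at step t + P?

Answer: 16
Key observation: The state at step 47, [3, 4, 3, 2], reappears at step 63 — and no state repeats earlier — so the cycle the system enters has period 16.

Derivation:
t=0: [397, 430, 229, 308]
t=1: [222, 255, 236, 157]
t=2: [300, 267, 286, 359]
t=3: [93, 126, 107, 112]
t=4: [312, 345, 326, 331]
t=5: [33, 50, 31, 36]
t=6: [108, 125, 106, 111]
t=7: [333, 350, 331, 336]
t=8: [48, 65, 46, 51]
t=9: [153, 170, 151, 156]
t=10: [458, 455, 456, 461]
t=11: [413, 410, 411, 416]
t=12: [278, 275, 276, 281]
t=13: [127, 130, 129, 124]
t=14: [382, 385, 384, 379]
t=15: [187, 190, 189, 184]
t=16: [398, 395, 396, 401]
t=17: [233, 230, 231, 236]
t=18: [262, 265, 264, 259]
t=19: [173, 170, 171, 176]
t=20: [442, 445, 444, 439]
t=21: [367, 370, 369, 364]
t=22: [142, 145, 144, 139]
t=23: [427, 430, 429, 424]
t=24: [322, 325, 324, 319]
t=25: [8, 11, 10, 7]
t=26: [26, 29, 28, 25]
t=27: [80, 83, 82, 79]
t=28: [242, 245, 244, 241]
t=29: [232, 229, 230, 233]
t=30: [266, 269, 268, 265]
t=31: [160, 157, 158, 161]
t=32: [477, 474, 475, 476]
t=33: [468, 465, 466, 467]
t=34: [441, 438, 439, 440]
t=35: [360, 357, 358, 359]
t=36: [117, 114, 115, 116]
t=37: [348, 345, 346, 347]
t=38: [81, 78, 79, 80]
t=39: [240, 237, 238, 239]
t=40: [243, 246, 245, 244]
t=41: [228, 225, 226, 227]
t=42: [279, 282, 281, 280]
t=43: [120, 117, 118, 119]
t=44: [357, 354, 355, 356]
t=45: [108, 105, 106, 107]
t=46: [321, 318, 319, 320]
t=47: [3, 4, 3, 2]
t=48: [9, 10, 9, 8]
t=49: [27, 28, 27, 26]
t=50: [81, 82, 81, 80]
t=51: [243, 244, 243, 242]
t=52: [231, 230, 231, 232]
t=53: [267, 268, 267, 266]
t=54: [159, 158, 159, 160]
t=55: [477, 476, 477, 478]
t=56: [471, 470, 471, 472]
t=57: [453, 452, 453, 454]
t=58: [399, 398, 399, 400]
t=59: [237, 236, 237, 238]
t=60: [249, 250, 249, 248]
t=61: [213, 212, 213, 214]
t=62: [321, 322, 321, 320]
t=63: [3, 4, 3, 2]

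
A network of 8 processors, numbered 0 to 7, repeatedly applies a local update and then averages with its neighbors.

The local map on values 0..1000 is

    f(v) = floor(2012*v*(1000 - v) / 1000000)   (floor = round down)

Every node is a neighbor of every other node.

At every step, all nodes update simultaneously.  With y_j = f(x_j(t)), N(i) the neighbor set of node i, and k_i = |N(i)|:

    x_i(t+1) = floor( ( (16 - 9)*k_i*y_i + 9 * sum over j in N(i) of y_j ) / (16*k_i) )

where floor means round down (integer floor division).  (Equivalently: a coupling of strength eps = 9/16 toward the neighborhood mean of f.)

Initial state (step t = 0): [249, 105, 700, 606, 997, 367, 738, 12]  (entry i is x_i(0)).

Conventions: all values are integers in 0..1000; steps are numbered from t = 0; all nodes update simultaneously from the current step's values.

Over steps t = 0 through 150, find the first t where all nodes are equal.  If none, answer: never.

Simulating step by step:
t=0: [249, 105, 700, 606, 997, 367, 738, 12]  (not all equal)
t=1: [323, 256, 339, 360, 191, 355, 327, 197]  (not all equal)
t=2: [419, 399, 423, 427, 373, 426, 420, 375]  (not all equal)
t=3: [486, 483, 486, 487, 479, 486, 486, 479]  (not all equal)
t=4: [502, 502, 502, 502, 502, 502, 502, 502]  (all equal)

Answer: 4
Key observation: Synchronization is absorbing here: once all nodes are equal they stay equal, and step 4 is the first all-equal step.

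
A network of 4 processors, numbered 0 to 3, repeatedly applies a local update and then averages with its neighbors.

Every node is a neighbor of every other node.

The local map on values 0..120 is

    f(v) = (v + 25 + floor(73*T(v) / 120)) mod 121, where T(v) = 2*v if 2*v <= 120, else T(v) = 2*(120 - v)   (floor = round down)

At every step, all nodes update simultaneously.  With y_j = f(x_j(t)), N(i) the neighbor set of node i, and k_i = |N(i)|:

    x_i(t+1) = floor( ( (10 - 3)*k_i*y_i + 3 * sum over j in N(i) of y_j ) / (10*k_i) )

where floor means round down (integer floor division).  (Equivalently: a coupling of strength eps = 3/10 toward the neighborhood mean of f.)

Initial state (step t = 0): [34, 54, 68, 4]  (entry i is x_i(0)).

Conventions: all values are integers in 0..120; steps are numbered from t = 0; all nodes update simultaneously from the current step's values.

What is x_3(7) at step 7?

Answer: x_3(7) = 29

Derivation:
t=0: [34, 54, 68, 4]
t=1: [79, 32, 40, 38]
t=2: [54, 91, 102, 100]
t=3: [24, 28, 27, 27]
t=4: [80, 85, 83, 83]
t=5: [31, 31, 31, 31]
t=6: [93, 93, 93, 93]
t=7: [29, 29, 29, 29]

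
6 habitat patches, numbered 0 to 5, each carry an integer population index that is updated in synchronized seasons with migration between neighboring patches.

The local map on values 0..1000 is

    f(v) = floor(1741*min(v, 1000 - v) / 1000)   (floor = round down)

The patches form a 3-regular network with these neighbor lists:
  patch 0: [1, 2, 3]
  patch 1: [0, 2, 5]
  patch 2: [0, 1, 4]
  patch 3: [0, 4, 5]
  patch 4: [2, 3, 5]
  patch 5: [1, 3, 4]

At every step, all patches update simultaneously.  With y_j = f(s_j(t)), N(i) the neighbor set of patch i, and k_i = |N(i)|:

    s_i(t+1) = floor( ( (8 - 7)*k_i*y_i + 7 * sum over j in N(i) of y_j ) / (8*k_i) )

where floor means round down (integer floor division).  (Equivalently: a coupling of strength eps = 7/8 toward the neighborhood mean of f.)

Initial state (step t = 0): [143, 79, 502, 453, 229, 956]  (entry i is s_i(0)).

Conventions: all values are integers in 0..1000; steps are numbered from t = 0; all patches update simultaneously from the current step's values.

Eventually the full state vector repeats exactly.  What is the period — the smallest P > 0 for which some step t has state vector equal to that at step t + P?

Answer: 13
Key observation: The state at step 53, [835, 835, 835, 835, 835, 835], reappears at step 66 — and no state repeats earlier — so the cycle the system enters has period 13.

Derivation:
t=0: [143, 79, 502, 453, 229, 956]
t=1: [553, 364, 336, 309, 554, 395]
t=2: [608, 676, 710, 720, 624, 653]
t=3: [538, 592, 617, 626, 546, 572]
t=4: [691, 734, 755, 763, 700, 720]
t=5: [446, 480, 497, 502, 451, 468]
t=6: [845, 820, 806, 801, 840, 827]
t=7: [324, 303, 292, 290, 321, 310]
t=8: [519, 535, 544, 547, 522, 530]
t=9: [801, 815, 821, 823, 803, 810]
t=10: [317, 328, 333, 335, 319, 324]
t=11: [574, 565, 561, 559, 572, 568]
t=12: [759, 752, 749, 748, 759, 755]
t=13: [433, 427, 424, 423, 431, 428]
t=14: [740, 745, 747, 747, 740, 743]
t=15: [442, 445, 447, 449, 443, 445]
t=16: [776, 773, 772, 772, 776, 775]
t=17: [394, 392, 391, 390, 393, 393]
t=18: [680, 682, 683, 683, 681, 681]
t=19: [552, 554, 554, 555, 552, 553]
t=20: [775, 777, 777, 778, 776, 776]
t=21: [387, 389, 389, 389, 387, 387]
t=22: [676, 674, 674, 673, 675, 675]
t=23: [567, 565, 565, 565, 566, 566]
t=24: [756, 755, 755, 754, 756, 756]
t=25: [426, 424, 424, 424, 425, 425]
t=26: [738, 739, 739, 739, 738, 738]
t=27: [454, 455, 455, 455, 454, 454]
t=28: [791, 790, 790, 790, 791, 791]
t=29: [364, 363, 363, 363, 364, 364]
t=30: [631, 632, 632, 632, 631, 631]
t=31: [640, 641, 641, 641, 640, 640]
t=32: [625, 625, 625, 625, 625, 625]
t=33: [652, 652, 652, 652, 652, 652]
t=34: [605, 605, 605, 605, 605, 605]
t=35: [687, 687, 687, 687, 687, 687]
t=36: [544, 544, 544, 544, 544, 544]
t=37: [793, 793, 793, 793, 793, 793]
t=38: [360, 360, 360, 360, 360, 360]
t=39: [626, 626, 626, 626, 626, 626]
t=40: [651, 651, 651, 651, 651, 651]
t=41: [607, 607, 607, 607, 607, 607]
t=42: [684, 684, 684, 684, 684, 684]
t=43: [550, 550, 550, 550, 550, 550]
t=44: [783, 783, 783, 783, 783, 783]
t=45: [377, 377, 377, 377, 377, 377]
t=46: [656, 656, 656, 656, 656, 656]
t=47: [598, 598, 598, 598, 598, 598]
t=48: [699, 699, 699, 699, 699, 699]
t=49: [524, 524, 524, 524, 524, 524]
t=50: [828, 828, 828, 828, 828, 828]
t=51: [299, 299, 299, 299, 299, 299]
t=52: [520, 520, 520, 520, 520, 520]
t=53: [835, 835, 835, 835, 835, 835]
t=54: [287, 287, 287, 287, 287, 287]
t=55: [499, 499, 499, 499, 499, 499]
t=56: [868, 868, 868, 868, 868, 868]
t=57: [229, 229, 229, 229, 229, 229]
t=58: [398, 398, 398, 398, 398, 398]
t=59: [692, 692, 692, 692, 692, 692]
t=60: [536, 536, 536, 536, 536, 536]
t=61: [807, 807, 807, 807, 807, 807]
t=62: [336, 336, 336, 336, 336, 336]
t=63: [584, 584, 584, 584, 584, 584]
t=64: [724, 724, 724, 724, 724, 724]
t=65: [480, 480, 480, 480, 480, 480]
t=66: [835, 835, 835, 835, 835, 835]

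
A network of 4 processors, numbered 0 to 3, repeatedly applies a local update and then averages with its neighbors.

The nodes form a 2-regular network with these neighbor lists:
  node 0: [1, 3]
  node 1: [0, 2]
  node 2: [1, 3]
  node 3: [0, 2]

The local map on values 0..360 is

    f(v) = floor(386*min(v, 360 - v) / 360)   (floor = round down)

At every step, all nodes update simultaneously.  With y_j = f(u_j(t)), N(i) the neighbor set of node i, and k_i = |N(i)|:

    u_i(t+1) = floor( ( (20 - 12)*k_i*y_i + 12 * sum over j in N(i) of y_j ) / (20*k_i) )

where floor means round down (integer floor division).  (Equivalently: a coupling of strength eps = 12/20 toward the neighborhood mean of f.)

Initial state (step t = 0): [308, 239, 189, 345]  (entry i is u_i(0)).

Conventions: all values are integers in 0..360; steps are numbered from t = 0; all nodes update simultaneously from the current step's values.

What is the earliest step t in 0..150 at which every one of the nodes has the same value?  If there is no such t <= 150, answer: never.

Answer: 7
Key observation: Synchronization is absorbing here: once all nodes are equal they stay equal, and step 7 is the first all-equal step.

Derivation:
t=0: [308, 239, 189, 345]  (not all equal)
t=1: [65, 123, 116, 77]  (not all equal)
t=2: [91, 110, 113, 90]  (not all equal)
t=3: [102, 112, 112, 103]  (not all equal)
t=4: [112, 116, 117, 112]  (not all equal)
t=5: [121, 123, 123, 121]  (not all equal)
t=6: [129, 130, 130, 129]  (not all equal)
t=7: [138, 138, 138, 138]  (all equal)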